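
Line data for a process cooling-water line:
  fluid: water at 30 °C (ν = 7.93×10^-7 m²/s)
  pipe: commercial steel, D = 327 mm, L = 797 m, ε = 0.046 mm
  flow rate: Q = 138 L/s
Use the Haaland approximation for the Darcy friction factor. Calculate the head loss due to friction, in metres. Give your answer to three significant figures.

V = 4Q/(πD²) = 4·0.138/(π·0.327²) = 1.643 m/s
Re = VD/ν = 1.643·0.327/7.93×10^-7 = 6.78×10^5 → turbulent
ε/D = 0.046/327 = 1.41×10^-4
Haaland: f = 0.01430
h_f = f(L/D)V²/(2g) = 0.01430·(797/0.327)·1.643²/(2·9.81) = 4.796 m

h_f ≈ 4.80 m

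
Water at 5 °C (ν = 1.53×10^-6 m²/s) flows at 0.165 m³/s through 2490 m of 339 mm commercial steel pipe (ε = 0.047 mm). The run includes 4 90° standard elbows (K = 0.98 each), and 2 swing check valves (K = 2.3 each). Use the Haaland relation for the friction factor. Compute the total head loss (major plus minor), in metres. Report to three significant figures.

V = 4Q/(πD²) = 1.828 m/s; V²/2g = 0.1703 m
Re = 4.05×10^5, ε/D = 1.39×10^-4 → f = 0.01501 (Haaland)
Major: h_f = f(L/D)·V²/2g = 0.01501·7345·0.1703 = 18.78 m
Minor: ΣK = 8.52; h_m = ΣK·V²/2g = 1.451 m
Total H_L = 18.78 + 1.451 = 20.24 m

H_L ≈ 20.2 m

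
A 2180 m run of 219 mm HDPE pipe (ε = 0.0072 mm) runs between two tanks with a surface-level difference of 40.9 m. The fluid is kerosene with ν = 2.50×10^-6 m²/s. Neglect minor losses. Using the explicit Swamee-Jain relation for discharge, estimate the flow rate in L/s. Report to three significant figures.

Swamee-Jain (Type II): Q = -0.965·√(gD⁵h_f/L)·ln[ε/(3.7D) + √(3.17ν²L/(gD³h_f))]
√(gD⁵h_f/L) = √(9.81·0.219⁵·40.9/2180) = 0.009629
ε/(3.7D) = 8.89×10^-6; √(3.17ν²L/(gD³h_f)) = 1.01×10^-4
Q = -0.965·0.009629·ln(1.101×10^-4) = 0.08469 m³/s
Check: V = 2.25 m/s, Re = 1.97×10^5, f = 0.01587, h_f = 40.7 m ≈ 40.9 m ✓

Q ≈ 84.7 L/s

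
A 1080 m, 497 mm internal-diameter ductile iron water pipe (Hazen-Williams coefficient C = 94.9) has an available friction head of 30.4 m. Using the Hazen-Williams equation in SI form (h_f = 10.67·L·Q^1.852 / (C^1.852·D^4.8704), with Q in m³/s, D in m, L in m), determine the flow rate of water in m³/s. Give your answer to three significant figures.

Q ≈ 0.611 m³/s

Rearranging: Q = [h_f·C^1.852·D^4.8704 / (10.67·L)]^(1/1.852)
Q = [30.4·94.9^1.852·0.497^4.8704 / (10.67·1080)]^0.540 = 0.6114 m³/s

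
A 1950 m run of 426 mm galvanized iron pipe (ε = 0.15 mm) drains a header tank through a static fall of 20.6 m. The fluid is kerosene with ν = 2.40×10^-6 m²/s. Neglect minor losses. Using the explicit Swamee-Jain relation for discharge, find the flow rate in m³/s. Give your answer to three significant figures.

Q ≈ 0.326 m³/s

Swamee-Jain (Type II): Q = -0.965·√(gD⁵h_f/L)·ln[ε/(3.7D) + √(3.17ν²L/(gD³h_f))]
√(gD⁵h_f/L) = √(9.81·0.426⁵·20.6/1950) = 0.03813
ε/(3.7D) = 9.52×10^-5; √(3.17ν²L/(gD³h_f)) = 4.77×10^-5
Q = -0.965·0.03813·ln(1.429×10^-4) = 0.3258 m³/s
Check: V = 2.29 m/s, Re = 4.06×10^5, f = 0.01701, h_f = 20.7 m ≈ 20.6 m ✓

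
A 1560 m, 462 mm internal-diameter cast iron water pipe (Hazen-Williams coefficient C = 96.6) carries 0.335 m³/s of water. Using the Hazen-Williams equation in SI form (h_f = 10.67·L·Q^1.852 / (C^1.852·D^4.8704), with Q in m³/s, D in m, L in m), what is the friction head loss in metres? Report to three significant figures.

h_f ≈ 19.9 m

h_f = 10.67·1560·0.335^1.852 / (96.6^1.852·0.462^4.8704) = 19.90 m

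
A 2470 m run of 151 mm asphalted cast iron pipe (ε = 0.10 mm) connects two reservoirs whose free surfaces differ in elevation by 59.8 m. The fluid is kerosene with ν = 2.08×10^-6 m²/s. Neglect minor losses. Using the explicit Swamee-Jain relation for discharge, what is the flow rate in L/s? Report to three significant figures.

Swamee-Jain (Type II): Q = -0.965·√(gD⁵h_f/L)·ln[ε/(3.7D) + √(3.17ν²L/(gD³h_f))]
√(gD⁵h_f/L) = √(9.81·0.151⁵·59.8/2470) = 0.004318
ε/(3.7D) = 1.79×10^-4; √(3.17ν²L/(gD³h_f)) = 1.30×10^-4
Q = -0.965·0.004318·ln(3.085×10^-4) = 0.03368 m³/s
Check: V = 1.88 m/s, Re = 1.37×10^5, f = 0.02041, h_f = 60.2 m ≈ 59.8 m ✓

Q ≈ 33.7 L/s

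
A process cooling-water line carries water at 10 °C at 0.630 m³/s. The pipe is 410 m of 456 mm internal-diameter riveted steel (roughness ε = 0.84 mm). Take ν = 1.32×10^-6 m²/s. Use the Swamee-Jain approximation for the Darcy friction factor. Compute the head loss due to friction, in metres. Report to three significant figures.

V = 4Q/(πD²) = 4·0.630/(π·0.456²) = 3.858 m/s
Re = VD/ν = 3.858·0.456/1.32×10^-6 = 1.33×10^6 → turbulent
ε/D = 0.84/456 = 0.00184
Swamee-Jain: f = 0.02313
h_f = f(L/D)V²/(2g) = 0.02313·(410/0.456)·3.858²/(2·9.81) = 15.77 m

h_f ≈ 15.8 m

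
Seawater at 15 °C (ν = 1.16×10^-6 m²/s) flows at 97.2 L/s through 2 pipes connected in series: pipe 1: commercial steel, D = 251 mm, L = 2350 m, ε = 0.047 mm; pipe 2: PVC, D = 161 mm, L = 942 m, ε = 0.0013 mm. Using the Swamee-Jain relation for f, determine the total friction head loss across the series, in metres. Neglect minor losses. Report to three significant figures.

Pipe 1: V = 1.964 m/s, Re = 4.25×10^5, ε/D = 1.87×10^-4, f = 0.01562, h_1 = f(L/D)V²/2g = 28.77 m
Pipe 2: V = 4.774 m/s, Re = 6.63×10^5, ε/D = 8.07×10^-6, f = 0.01261, h_2 = f(L/D)V²/2g = 85.72 m
Series → Q common, losses add: H = Σh = 114.5 m

H ≈ 114 m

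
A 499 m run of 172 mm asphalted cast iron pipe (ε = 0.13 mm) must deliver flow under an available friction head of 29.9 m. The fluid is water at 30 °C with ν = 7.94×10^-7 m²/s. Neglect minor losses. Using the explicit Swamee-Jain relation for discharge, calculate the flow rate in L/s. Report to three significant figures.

Q ≈ 76.0 L/s

Swamee-Jain (Type II): Q = -0.965·√(gD⁵h_f/L)·ln[ε/(3.7D) + √(3.17ν²L/(gD³h_f))]
√(gD⁵h_f/L) = √(9.81·0.172⁵·29.9/499) = 0.009407
ε/(3.7D) = 2.04×10^-4; √(3.17ν²L/(gD³h_f)) = 2.58×10^-5
Q = -0.965·0.009407·ln(2.301×10^-4) = 0.07604 m³/s
Check: V = 3.27 m/s, Re = 7.09×10^5, f = 0.01899, h_f = 30.1 m ≈ 29.9 m ✓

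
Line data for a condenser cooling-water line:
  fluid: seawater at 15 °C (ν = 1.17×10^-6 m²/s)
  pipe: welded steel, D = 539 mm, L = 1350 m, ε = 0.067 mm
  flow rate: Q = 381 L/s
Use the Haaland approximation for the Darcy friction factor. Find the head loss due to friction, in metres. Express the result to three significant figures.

h_f ≈ 4.97 m

V = 4Q/(πD²) = 4·0.381/(π·0.539²) = 1.670 m/s
Re = VD/ν = 1.670·0.539/1.17×10^-6 = 7.69×10^5 → turbulent
ε/D = 0.067/539 = 1.24×10^-4
Haaland: f = 0.01395
h_f = f(L/D)V²/(2g) = 0.01395·(1350/0.539)·1.670²/(2·9.81) = 4.965 m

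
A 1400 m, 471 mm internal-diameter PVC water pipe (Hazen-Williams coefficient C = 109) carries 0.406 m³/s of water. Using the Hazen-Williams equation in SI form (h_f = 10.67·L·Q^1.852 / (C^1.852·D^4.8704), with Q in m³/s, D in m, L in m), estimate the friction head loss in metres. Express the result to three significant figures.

h_f = 10.67·1400·0.406^1.852 / (109^1.852·0.471^4.8704) = 18.56 m

h_f ≈ 18.6 m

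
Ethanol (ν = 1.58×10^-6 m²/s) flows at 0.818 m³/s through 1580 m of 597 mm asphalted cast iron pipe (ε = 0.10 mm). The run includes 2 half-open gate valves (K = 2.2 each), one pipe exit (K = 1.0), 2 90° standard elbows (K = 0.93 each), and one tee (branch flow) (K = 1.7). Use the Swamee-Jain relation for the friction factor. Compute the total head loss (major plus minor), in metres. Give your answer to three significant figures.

V = 4Q/(πD²) = 2.922 m/s; V²/2g = 0.4352 m
Re = 1.10×10^6, ε/D = 1.68×10^-4 → f = 0.01431 (Swamee-Jain)
Major: h_f = f(L/D)·V²/2g = 0.01431·2647·0.4352 = 16.49 m
Minor: ΣK = 8.96; h_m = ΣK·V²/2g = 3.900 m
Total H_L = 16.49 + 3.900 = 20.39 m

H_L ≈ 20.4 m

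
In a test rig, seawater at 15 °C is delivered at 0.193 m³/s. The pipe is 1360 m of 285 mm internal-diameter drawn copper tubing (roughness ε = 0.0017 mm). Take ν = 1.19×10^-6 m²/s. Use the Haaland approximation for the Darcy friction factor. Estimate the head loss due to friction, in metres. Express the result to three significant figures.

h_f ≈ 27.4 m

V = 4Q/(πD²) = 4·0.193/(π·0.285²) = 3.025 m/s
Re = VD/ν = 3.025·0.285/1.19×10^-6 = 7.25×10^5 → turbulent
ε/D = 0.0017/285 = 5.96×10^-6
Haaland: f = 0.01232
h_f = f(L/D)V²/(2g) = 0.01232·(1360/0.285)·3.025²/(2·9.81) = 27.43 m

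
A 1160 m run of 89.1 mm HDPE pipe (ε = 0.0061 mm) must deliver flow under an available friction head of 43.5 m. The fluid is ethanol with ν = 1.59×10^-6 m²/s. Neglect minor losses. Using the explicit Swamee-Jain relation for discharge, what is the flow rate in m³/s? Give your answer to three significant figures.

Q ≈ 0.0119 m³/s

Swamee-Jain (Type II): Q = -0.965·√(gD⁵h_f/L)·ln[ε/(3.7D) + √(3.17ν²L/(gD³h_f))]
√(gD⁵h_f/L) = √(9.81·0.0891⁵·43.5/1160) = 0.001437
ε/(3.7D) = 1.85×10^-5; √(3.17ν²L/(gD³h_f)) = 1.75×10^-4
Q = -0.965·0.001437·ln(1.940×10^-4) = 0.01186 m³/s
Check: V = 1.90 m/s, Re = 1.07×10^5, f = 0.01805, h_f = 43.3 m ≈ 43.5 m ✓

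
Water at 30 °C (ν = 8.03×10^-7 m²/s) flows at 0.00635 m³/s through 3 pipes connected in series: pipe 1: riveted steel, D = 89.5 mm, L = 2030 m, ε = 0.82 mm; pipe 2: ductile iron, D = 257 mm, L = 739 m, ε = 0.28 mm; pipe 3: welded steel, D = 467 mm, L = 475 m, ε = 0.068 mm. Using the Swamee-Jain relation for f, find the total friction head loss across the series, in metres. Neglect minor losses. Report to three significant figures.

Pipe 1: V = 1.009 m/s, Re = 1.12×10^5, ε/D = 0.00916, f = 0.03760, h_1 = f(L/D)V²/2g = 44.29 m
Pipe 2: V = 0.1224 m/s, Re = 3.92×10^4, ε/D = 0.00109, f = 0.02528, h_2 = f(L/D)V²/2g = 0.05551 m
Pipe 3: V = 0.03707 m/s, Re = 2.16×10^4, ε/D = 1.46×10^-4, f = 0.02571, h_3 = f(L/D)V²/2g = 0.001832 m
Series → Q common, losses add: H = Σh = 44.34 m

H ≈ 44.3 m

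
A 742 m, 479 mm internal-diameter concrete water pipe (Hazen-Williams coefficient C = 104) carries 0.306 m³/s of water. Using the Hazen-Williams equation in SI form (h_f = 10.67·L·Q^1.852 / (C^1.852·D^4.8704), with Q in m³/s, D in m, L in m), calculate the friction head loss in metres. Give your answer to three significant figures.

h_f ≈ 5.85 m

h_f = 10.67·742·0.306^1.852 / (104^1.852·0.479^4.8704) = 5.854 m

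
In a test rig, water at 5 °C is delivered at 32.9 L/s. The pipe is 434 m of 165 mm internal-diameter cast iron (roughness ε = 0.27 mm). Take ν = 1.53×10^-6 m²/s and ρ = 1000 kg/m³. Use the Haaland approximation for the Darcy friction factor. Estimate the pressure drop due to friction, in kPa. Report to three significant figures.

V = 4Q/(πD²) = 4·0.0329/(π·0.165²) = 1.539 m/s
Re = VD/ν = 1.539·0.165/1.53×10^-6 = 1.66×10^5 → turbulent
ε/D = 0.27/165 = 0.00164
Haaland: f = 0.02333
h_f = f(L/D)V²/(2g) = 0.02333·(434/0.165)·1.539²/(2·9.81) = 7.406 m
Δp = ρg·h_f = 1000·9.81·7.406 = 72.65 kPa

Δp ≈ 72.6 kPa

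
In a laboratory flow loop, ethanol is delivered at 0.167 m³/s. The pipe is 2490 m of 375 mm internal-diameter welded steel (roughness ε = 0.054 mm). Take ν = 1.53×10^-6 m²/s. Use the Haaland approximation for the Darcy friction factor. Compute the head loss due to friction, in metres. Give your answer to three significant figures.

V = 4Q/(πD²) = 4·0.167/(π·0.375²) = 1.512 m/s
Re = VD/ν = 1.512·0.375/1.53×10^-6 = 3.71×10^5 → turbulent
ε/D = 0.054/375 = 1.44×10^-4
Haaland: f = 0.01522
h_f = f(L/D)V²/(2g) = 0.01522·(2490/0.375)·1.512²/(2·9.81) = 11.77 m

h_f ≈ 11.8 m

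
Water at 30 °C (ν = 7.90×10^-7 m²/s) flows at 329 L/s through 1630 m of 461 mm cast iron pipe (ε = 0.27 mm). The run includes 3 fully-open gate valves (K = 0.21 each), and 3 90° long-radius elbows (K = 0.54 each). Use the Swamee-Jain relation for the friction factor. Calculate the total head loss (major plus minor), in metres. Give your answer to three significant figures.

H_L ≈ 12.9 m

V = 4Q/(πD²) = 1.971 m/s; V²/2g = 0.1980 m
Re = 1.15×10^6, ε/D = 5.86×10^-4 → f = 0.01779 (Swamee-Jain)
Major: h_f = f(L/D)·V²/2g = 0.01779·3536·0.1980 = 12.46 m
Minor: ΣK = 2.25; h_m = ΣK·V²/2g = 0.4455 m
Total H_L = 12.46 + 0.4455 = 12.90 m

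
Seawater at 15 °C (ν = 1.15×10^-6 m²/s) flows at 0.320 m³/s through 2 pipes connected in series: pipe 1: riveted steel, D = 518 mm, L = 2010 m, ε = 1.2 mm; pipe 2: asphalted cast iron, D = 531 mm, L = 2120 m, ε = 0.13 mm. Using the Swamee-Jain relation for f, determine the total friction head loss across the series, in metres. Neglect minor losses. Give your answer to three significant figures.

Pipe 1: V = 1.518 m/s, Re = 6.84×10^5, ε/D = 0.00232, f = 0.02470, h_1 = f(L/D)V²/2g = 11.26 m
Pipe 2: V = 1.445 m/s, Re = 6.67×10^5, ε/D = 2.45×10^-4, f = 0.01559, h_2 = f(L/D)V²/2g = 6.625 m
Series → Q common, losses add: H = Σh = 17.89 m

H ≈ 17.9 m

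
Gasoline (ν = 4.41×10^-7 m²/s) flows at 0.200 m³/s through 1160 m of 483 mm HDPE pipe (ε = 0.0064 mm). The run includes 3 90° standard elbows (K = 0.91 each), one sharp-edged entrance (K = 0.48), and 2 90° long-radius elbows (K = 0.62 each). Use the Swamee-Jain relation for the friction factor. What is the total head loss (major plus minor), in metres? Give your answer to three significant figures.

H_L ≈ 1.97 m

V = 4Q/(πD²) = 1.092 m/s; V²/2g = 0.06073 m
Re = 1.20×10^6, ε/D = 1.33×10^-5 → f = 0.01162 (Swamee-Jain)
Major: h_f = f(L/D)·V²/2g = 0.01162·2402·0.06073 = 1.695 m
Minor: ΣK = 4.45; h_m = ΣK·V²/2g = 0.2702 m
Total H_L = 1.695 + 0.2702 = 1.966 m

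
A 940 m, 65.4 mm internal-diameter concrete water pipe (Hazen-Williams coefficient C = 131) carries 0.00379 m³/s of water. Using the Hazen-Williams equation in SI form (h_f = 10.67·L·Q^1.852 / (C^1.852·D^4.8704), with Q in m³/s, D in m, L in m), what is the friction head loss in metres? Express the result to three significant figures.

h_f ≈ 23.1 m

h_f = 10.67·940·0.00379^1.852 / (131^1.852·0.0654^4.8704) = 23.14 m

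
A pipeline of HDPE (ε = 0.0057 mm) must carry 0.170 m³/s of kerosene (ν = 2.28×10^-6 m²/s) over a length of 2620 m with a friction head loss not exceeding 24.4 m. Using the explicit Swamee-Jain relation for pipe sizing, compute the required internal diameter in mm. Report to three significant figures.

Swamee-Jain (Type III): D = 0.66·[ε^1.25·(LQ²/(gh_f))^4.75 + ν·Q^9.4·(L/(gh_f))^5.2]^0.04
LQ²/(gh_f) = 0.3163; L/(gh_f) = 10.95
Term 1 = ε^1.25·(…)^4.75 = 1.18×10^-9; Term 2 = ν·Q^9.4·(…)^5.2 = 3.37×10^-8
D = 0.66·(1.18×10^-9 + 3.37×10^-8)^0.04 = 0.3321 m = 332 mm
Check: V = 1.96 m/s, Re = 2.86×10^5, f = 0.01470, h_f = 22.8 m ≈ 24.4 m ✓

D ≈ 332 mm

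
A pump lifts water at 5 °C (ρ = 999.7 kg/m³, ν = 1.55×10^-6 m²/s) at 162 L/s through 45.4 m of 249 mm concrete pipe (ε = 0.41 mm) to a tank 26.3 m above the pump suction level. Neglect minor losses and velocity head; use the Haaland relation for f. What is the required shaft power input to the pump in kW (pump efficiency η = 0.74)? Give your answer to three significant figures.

V = 4Q/(πD²) = 3.327 m/s; Re = 5.34×10^5; ε/D = 0.00165; f = 0.02265
h_f = f(L/D)V²/2g = 2.329 m
Total head H = z + h_f = 26.3 + 2.329 = 28.63 m
P_hyd = ρgQH = 999.7·9.81·0.162·28.63 = 45.48 kW
P_shaft = P_hyd/η = 45.48/0.74 = 61.47 kW

P_shaft ≈ 61.5 kW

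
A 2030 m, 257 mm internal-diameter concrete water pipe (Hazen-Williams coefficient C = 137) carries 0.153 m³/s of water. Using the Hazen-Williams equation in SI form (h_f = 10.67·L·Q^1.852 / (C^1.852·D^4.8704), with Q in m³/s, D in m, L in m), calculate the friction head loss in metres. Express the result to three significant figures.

h_f ≈ 55.3 m

h_f = 10.67·2030·0.153^1.852 / (137^1.852·0.257^4.8704) = 55.25 m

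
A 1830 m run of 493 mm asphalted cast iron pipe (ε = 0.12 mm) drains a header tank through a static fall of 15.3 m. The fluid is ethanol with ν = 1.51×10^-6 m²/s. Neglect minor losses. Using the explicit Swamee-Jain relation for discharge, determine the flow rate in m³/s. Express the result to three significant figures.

Q ≈ 0.438 m³/s

Swamee-Jain (Type II): Q = -0.965·√(gD⁵h_f/L)·ln[ε/(3.7D) + √(3.17ν²L/(gD³h_f))]
√(gD⁵h_f/L) = √(9.81·0.493⁵·15.3/1830) = 0.04887
ε/(3.7D) = 6.58×10^-5; √(3.17ν²L/(gD³h_f)) = 2.71×10^-5
Q = -0.965·0.04887·ln(9.291×10^-5) = 0.4379 m³/s
Check: V = 2.29 m/s, Re = 7.49×10^5, f = 0.01547, h_f = 15.4 m ≈ 15.3 m ✓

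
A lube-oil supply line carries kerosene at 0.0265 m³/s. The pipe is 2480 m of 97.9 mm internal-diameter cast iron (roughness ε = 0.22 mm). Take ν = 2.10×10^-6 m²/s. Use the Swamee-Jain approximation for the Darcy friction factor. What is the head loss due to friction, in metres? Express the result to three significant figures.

h_f ≈ 406 m

V = 4Q/(πD²) = 4·0.0265/(π·0.0979²) = 3.520 m/s
Re = VD/ν = 3.520·0.0979/2.10×10^-6 = 1.64×10^5 → turbulent
ε/D = 0.22/97.9 = 0.00225
Swamee-Jain: f = 0.02535
h_f = f(L/D)V²/(2g) = 0.02535·(2480/0.0979)·3.520²/(2·9.81) = 405.6 m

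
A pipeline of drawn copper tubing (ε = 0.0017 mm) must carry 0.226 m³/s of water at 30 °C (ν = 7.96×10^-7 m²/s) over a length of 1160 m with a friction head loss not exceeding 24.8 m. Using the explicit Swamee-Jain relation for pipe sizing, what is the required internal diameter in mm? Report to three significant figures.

D ≈ 298 mm

Swamee-Jain (Type III): D = 0.66·[ε^1.25·(LQ²/(gh_f))^4.75 + ν·Q^9.4·(L/(gh_f))^5.2]^0.04
LQ²/(gh_f) = 0.2435; L/(gh_f) = 4.768
Term 1 = ε^1.25·(…)^4.75 = 7.49×10^-11; Term 2 = ν·Q^9.4·(…)^5.2 = 2.27×10^-9
D = 0.66·(7.49×10^-11 + 2.27×10^-9)^0.04 = 0.2981 m = 298 mm
Check: V = 3.24 m/s, Re = 1.21×10^6, f = 0.01140, h_f = 23.7 m ≈ 24.8 m ✓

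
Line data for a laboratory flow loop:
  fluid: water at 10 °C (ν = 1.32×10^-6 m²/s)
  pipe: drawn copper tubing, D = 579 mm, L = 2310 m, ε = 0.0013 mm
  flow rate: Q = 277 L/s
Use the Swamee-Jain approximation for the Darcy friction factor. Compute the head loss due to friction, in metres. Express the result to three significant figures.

V = 4Q/(πD²) = 4·0.277/(π·0.579²) = 1.052 m/s
Re = VD/ν = 1.052·0.579/1.32×10^-6 = 4.61×10^5 → turbulent
ε/D = 0.0013/579 = 2.25×10^-6
Swamee-Jain: f = 0.01332
h_f = f(L/D)V²/(2g) = 0.01332·(2310/0.579)·1.052²/(2·9.81) = 2.997 m

h_f ≈ 3.00 m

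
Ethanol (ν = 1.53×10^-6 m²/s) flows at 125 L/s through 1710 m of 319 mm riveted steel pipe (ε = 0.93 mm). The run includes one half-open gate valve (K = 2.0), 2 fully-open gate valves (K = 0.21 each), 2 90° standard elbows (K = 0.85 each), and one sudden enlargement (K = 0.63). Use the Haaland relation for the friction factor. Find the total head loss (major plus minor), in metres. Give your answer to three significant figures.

H_L ≈ 18.2 m

V = 4Q/(πD²) = 1.564 m/s; V²/2g = 0.1247 m
Re = 3.26×10^5, ε/D = 0.00292 → f = 0.02639 (Haaland)
Major: h_f = f(L/D)·V²/2g = 0.02639·5361·0.1247 = 17.64 m
Minor: ΣK = 4.75; h_m = ΣK·V²/2g = 0.5922 m
Total H_L = 17.64 + 0.5922 = 18.23 m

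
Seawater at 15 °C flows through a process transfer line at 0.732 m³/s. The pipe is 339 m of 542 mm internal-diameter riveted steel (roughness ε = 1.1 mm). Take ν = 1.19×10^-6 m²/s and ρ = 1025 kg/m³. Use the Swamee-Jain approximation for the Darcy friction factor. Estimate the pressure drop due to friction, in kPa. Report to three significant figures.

V = 4Q/(πD²) = 4·0.732/(π·0.542²) = 3.173 m/s
Re = VD/ν = 3.173·0.542/1.19×10^-6 = 1.45×10^6 → turbulent
ε/D = 1.1/542 = 0.00203
Swamee-Jain: f = 0.02370
h_f = f(L/D)V²/(2g) = 0.02370·(339/0.542)·3.173²/(2·9.81) = 7.604 m
Δp = ρg·h_f = 1025·9.81·7.604 = 76.46 kPa

Δp ≈ 76.5 kPa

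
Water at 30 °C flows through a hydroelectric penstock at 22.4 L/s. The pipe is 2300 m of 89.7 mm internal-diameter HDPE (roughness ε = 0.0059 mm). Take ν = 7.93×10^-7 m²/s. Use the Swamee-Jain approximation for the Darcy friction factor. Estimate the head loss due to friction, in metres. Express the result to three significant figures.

h_f ≈ 238 m

V = 4Q/(πD²) = 4·0.0224/(π·0.0897²) = 3.545 m/s
Re = VD/ν = 3.545·0.0897/7.93×10^-7 = 4.01×10^5 → turbulent
ε/D = 0.0059/89.7 = 6.58×10^-5
Swamee-Jain: f = 0.01447
h_f = f(L/D)V²/(2g) = 0.01447·(2300/0.0897)·3.545²/(2·9.81) = 237.6 m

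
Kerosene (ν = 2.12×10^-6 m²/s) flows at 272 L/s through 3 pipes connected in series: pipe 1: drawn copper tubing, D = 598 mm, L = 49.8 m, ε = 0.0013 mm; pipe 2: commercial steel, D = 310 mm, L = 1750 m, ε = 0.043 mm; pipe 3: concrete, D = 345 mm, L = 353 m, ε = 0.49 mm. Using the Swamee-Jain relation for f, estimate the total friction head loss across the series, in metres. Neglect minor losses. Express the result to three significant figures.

Pipe 1: V = 0.9684 m/s, Re = 2.73×10^5, ε/D = 2.17×10^-6, f = 0.01465, h_1 = f(L/D)V²/2g = 0.05834 m
Pipe 2: V = 3.604 m/s, Re = 5.27×10^5, ε/D = 1.39×10^-4, f = 0.01482, h_2 = f(L/D)V²/2g = 55.38 m
Pipe 3: V = 2.910 m/s, Re = 4.74×10^5, ε/D = 0.00142, f = 0.02204, h_3 = f(L/D)V²/2g = 9.731 m
Series → Q common, losses add: H = Σh = 65.17 m

H ≈ 65.2 m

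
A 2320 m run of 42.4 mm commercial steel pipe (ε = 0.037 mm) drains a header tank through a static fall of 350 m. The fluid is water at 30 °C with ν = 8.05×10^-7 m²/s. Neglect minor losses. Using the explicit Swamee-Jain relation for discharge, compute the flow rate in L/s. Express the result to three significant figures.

Q ≈ 3.43 L/s

Swamee-Jain (Type II): Q = -0.965·√(gD⁵h_f/L)·ln[ε/(3.7D) + √(3.17ν²L/(gD³h_f))]
√(gD⁵h_f/L) = √(9.81·0.0424⁵·350/2320) = 4.503×10^-4
ε/(3.7D) = 2.36×10^-4; √(3.17ν²L/(gD³h_f)) = 1.35×10^-4
Q = -0.965·4.503×10^-4·ln(3.708×10^-4) = 0.003433 m³/s
Check: V = 2.43 m/s, Re = 1.28×10^5, f = 0.02139, h_f = 353 m ≈ 350 m ✓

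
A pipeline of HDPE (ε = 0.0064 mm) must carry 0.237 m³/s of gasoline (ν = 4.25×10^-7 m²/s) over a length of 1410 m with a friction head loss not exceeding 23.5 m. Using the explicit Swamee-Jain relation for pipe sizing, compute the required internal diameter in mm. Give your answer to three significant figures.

D ≈ 314 mm

Swamee-Jain (Type III): D = 0.66·[ε^1.25·(LQ²/(gh_f))^4.75 + ν·Q^9.4·(L/(gh_f))^5.2]^0.04
LQ²/(gh_f) = 0.3435; L/(gh_f) = 6.116
Term 1 = ε^1.25·(…)^4.75 = 2.01×10^-9; Term 2 = ν·Q^9.4·(…)^5.2 = 6.93×10^-9
D = 0.66·(2.01×10^-9 + 6.93×10^-9)^0.04 = 0.3145 m = 314 mm
Check: V = 3.05 m/s, Re = 2.26×10^6, f = 0.01093, h_f = 23.2 m ≈ 23.5 m ✓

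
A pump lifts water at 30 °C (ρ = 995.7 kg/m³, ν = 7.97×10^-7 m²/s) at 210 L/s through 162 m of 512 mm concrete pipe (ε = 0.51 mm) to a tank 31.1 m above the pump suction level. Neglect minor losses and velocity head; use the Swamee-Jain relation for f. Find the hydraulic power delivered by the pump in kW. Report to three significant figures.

V = 4Q/(πD²) = 1.020 m/s; Re = 6.55×10^5; ε/D = 9.96×10^-4; f = 0.02019
h_f = f(L/D)V²/2g = 0.3387 m
Total head H = z + h_f = 31.1 + 0.3387 = 31.44 m
P_hyd = ρgQH = 995.7·9.81·0.210·31.44 = 64.49 kW

P_hyd ≈ 64.5 kW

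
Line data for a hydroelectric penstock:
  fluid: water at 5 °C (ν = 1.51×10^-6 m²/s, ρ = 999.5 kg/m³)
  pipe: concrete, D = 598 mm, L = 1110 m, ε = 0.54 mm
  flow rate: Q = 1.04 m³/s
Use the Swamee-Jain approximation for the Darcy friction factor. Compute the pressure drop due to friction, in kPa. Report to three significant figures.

V = 4Q/(πD²) = 4·1.04/(π·0.598²) = 3.703 m/s
Re = VD/ν = 3.703·0.598/1.51×10^-6 = 1.47×10^6 → turbulent
ε/D = 0.54/598 = 9.03×10^-4
Swamee-Jain: f = 0.01946
h_f = f(L/D)V²/(2g) = 0.01946·(1110/0.598)·3.703²/(2·9.81) = 25.24 m
Δp = ρg·h_f = 999.5·9.81·25.24 = 247.5 kPa

Δp ≈ 247 kPa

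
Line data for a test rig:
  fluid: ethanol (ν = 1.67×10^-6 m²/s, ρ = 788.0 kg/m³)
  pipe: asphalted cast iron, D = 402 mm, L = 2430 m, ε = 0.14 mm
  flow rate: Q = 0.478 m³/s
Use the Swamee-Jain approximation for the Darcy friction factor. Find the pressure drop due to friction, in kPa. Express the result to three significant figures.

Δp ≈ 548 kPa

V = 4Q/(πD²) = 4·0.478/(π·0.402²) = 3.766 m/s
Re = VD/ν = 3.766·0.402/1.67×10^-6 = 9.07×10^5 → turbulent
ε/D = 0.14/402 = 3.48×10^-4
Swamee-Jain: f = 0.01623
h_f = f(L/D)V²/(2g) = 0.01623·(2430/0.402)·3.766²/(2·9.81) = 70.94 m
Δp = ρg·h_f = 788.0·9.81·70.94 = 548.4 kPa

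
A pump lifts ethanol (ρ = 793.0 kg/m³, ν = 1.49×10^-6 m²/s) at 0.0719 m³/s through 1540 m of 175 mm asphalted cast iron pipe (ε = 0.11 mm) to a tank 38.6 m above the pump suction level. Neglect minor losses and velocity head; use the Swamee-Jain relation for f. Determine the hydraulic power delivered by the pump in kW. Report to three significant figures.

P_hyd ≈ 63.9 kW

V = 4Q/(πD²) = 2.989 m/s; Re = 3.51×10^5; ε/D = 6.29×10^-4; f = 0.01886
h_f = f(L/D)V²/2g = 75.58 m
Total head H = z + h_f = 38.6 + 75.58 = 114.2 m
P_hyd = ρgQH = 793.0·9.81·0.0719·114.2 = 63.86 kW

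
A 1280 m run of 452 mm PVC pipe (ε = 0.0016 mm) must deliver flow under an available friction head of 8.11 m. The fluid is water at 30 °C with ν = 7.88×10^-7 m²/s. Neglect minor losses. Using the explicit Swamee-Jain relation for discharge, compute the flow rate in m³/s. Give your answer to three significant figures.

Q ≈ 0.358 m³/s

Swamee-Jain (Type II): Q = -0.965·√(gD⁵h_f/L)·ln[ε/(3.7D) + √(3.17ν²L/(gD³h_f))]
√(gD⁵h_f/L) = √(9.81·0.452⁵·8.11/1280) = 0.03424
ε/(3.7D) = 9.57×10^-7; √(3.17ν²L/(gD³h_f)) = 1.85×10^-5
Q = -0.965·0.03424·ln(1.948×10^-5) = 0.3584 m³/s
Check: V = 2.23 m/s, Re = 1.28×10^6, f = 0.01124, h_f = 8.10 m ≈ 8.11 m ✓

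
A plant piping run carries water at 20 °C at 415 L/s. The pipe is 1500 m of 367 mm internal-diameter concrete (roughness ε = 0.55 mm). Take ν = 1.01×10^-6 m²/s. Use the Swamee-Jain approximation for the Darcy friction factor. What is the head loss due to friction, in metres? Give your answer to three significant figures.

h_f ≈ 70.4 m

V = 4Q/(πD²) = 4·0.415/(π·0.367²) = 3.923 m/s
Re = VD/ν = 3.923·0.367/1.01×10^-6 = 1.43×10^6 → turbulent
ε/D = 0.55/367 = 0.00150
Swamee-Jain: f = 0.02195
h_f = f(L/D)V²/(2g) = 0.02195·(1500/0.367)·3.923²/(2·9.81) = 70.37 m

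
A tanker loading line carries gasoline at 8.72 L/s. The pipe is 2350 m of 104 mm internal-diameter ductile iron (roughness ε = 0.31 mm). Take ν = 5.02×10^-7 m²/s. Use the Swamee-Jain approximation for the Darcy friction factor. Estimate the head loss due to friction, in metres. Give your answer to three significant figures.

V = 4Q/(πD²) = 4·0.00872/(π·0.104²) = 1.027 m/s
Re = VD/ν = 1.027·0.104/5.02×10^-7 = 2.13×10^5 → turbulent
ε/D = 0.31/104 = 0.00298
Swamee-Jain: f = 0.02693
h_f = f(L/D)V²/(2g) = 0.02693·(2350/0.104)·1.027²/(2·9.81) = 32.68 m

h_f ≈ 32.7 m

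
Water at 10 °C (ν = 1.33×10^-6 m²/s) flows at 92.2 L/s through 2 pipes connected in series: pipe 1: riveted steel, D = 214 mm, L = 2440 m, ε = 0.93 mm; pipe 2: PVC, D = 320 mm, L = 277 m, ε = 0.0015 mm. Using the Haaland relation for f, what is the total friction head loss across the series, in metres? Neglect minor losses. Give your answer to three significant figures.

H ≈ 113 m

Pipe 1: V = 2.563 m/s, Re = 4.12×10^5, ε/D = 0.00435, f = 0.02941, h_1 = f(L/D)V²/2g = 112.3 m
Pipe 2: V = 1.146 m/s, Re = 2.76×10^5, ε/D = 4.69×10^-6, f = 0.01461, h_2 = f(L/D)V²/2g = 0.8469 m
Series → Q common, losses add: H = Σh = 113.1 m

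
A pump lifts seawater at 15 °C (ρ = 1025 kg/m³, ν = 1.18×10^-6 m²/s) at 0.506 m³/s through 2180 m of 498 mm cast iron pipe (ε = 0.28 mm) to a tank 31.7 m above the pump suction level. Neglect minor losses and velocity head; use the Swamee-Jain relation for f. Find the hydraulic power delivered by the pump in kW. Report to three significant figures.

P_hyd ≈ 297 kW

V = 4Q/(πD²) = 2.598 m/s; Re = 1.10×10^6; ε/D = 5.62×10^-4; f = 0.01766
h_f = f(L/D)V²/2g = 26.60 m
Total head H = z + h_f = 31.7 + 26.60 = 58.30 m
P_hyd = ρgQH = 1025·9.81·0.506·58.30 = 296.6 kW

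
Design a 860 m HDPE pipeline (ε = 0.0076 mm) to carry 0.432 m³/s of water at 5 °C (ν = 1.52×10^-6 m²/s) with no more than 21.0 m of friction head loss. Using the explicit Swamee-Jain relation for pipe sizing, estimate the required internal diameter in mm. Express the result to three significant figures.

Swamee-Jain (Type III): D = 0.66·[ε^1.25·(LQ²/(gh_f))^4.75 + ν·Q^9.4·(L/(gh_f))^5.2]^0.04
LQ²/(gh_f) = 0.7791; L/(gh_f) = 4.175
Term 1 = ε^1.25·(…)^4.75 = 1.22×10^-7; Term 2 = ν·Q^9.4·(…)^5.2 = 9.61×10^-7
D = 0.66·(1.22×10^-7 + 9.61×10^-7)^0.04 = 0.3810 m = 381 mm
Check: V = 3.79 m/s, Re = 9.50×10^5, f = 0.01217, h_f = 20.1 m ≈ 21.0 m ✓

D ≈ 381 mm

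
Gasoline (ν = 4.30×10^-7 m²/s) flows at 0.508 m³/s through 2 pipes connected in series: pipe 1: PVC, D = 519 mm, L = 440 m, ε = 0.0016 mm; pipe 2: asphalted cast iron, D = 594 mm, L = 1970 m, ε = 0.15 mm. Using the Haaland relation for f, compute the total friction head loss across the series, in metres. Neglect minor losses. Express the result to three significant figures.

H ≈ 10.8 m

Pipe 1: V = 2.401 m/s, Re = 2.90×10^6, ε/D = 3.08×10^-6, f = 0.009871, h_1 = f(L/D)V²/2g = 2.459 m
Pipe 2: V = 1.833 m/s, Re = 2.53×10^6, ε/D = 2.53×10^-4, f = 0.01473, h_2 = f(L/D)V²/2g = 8.369 m
Series → Q common, losses add: H = Σh = 10.83 m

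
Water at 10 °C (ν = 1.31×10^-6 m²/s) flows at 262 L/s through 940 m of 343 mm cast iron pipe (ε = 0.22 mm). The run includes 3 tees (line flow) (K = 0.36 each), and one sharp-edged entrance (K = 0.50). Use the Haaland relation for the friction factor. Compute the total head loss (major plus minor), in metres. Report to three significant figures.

H_L ≈ 21.1 m

V = 4Q/(πD²) = 2.835 m/s; V²/2g = 0.4098 m
Re = 7.42×10^5, ε/D = 6.41×10^-4 → f = 0.01820 (Haaland)
Major: h_f = f(L/D)·V²/2g = 0.01820·2741·0.4098 = 20.44 m
Minor: ΣK = 1.58; h_m = ΣK·V²/2g = 0.6474 m
Total H_L = 20.44 + 0.6474 = 21.08 m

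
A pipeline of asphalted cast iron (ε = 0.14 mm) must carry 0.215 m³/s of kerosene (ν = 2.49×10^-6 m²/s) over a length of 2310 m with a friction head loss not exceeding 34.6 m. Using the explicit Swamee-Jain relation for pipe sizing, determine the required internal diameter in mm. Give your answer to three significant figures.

D ≈ 345 mm

Swamee-Jain (Type III): D = 0.66·[ε^1.25·(LQ²/(gh_f))^4.75 + ν·Q^9.4·(L/(gh_f))^5.2]^0.04
LQ²/(gh_f) = 0.3146; L/(gh_f) = 6.806
Term 1 = ε^1.25·(…)^4.75 = 6.27×10^-8; Term 2 = ν·Q^9.4·(…)^5.2 = 2.83×10^-8
D = 0.66·(6.27×10^-8 + 2.83×10^-8)^0.04 = 0.3451 m = 345 mm
Check: V = 2.30 m/s, Re = 3.19×10^5, f = 0.01768, h_f = 31.9 m ≈ 34.6 m ✓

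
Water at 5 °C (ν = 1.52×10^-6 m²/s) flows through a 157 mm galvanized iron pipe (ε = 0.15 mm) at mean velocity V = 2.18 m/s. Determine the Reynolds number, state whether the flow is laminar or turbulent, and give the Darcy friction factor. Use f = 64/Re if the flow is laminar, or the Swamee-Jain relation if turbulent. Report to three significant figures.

Re ≈ 2.25×10^5; turbulent; f ≈ 0.0209

Re = VD/ν = 2.180·0.157/1.52×10^-6 = 2.25×10^5
Re > 4000 → turbulent; ε/D = 9.55×10^-4
Swamee-Jain: f = 0.02087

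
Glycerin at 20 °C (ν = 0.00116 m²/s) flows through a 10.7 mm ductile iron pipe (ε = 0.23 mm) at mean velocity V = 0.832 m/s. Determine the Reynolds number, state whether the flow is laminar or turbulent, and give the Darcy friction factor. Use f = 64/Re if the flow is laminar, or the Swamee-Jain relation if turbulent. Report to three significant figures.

Re ≈ 7.67; laminar; f = 64/Re ≈ 8.34

Re = VD/ν = 0.8320·0.0107/0.00116 = 7.67
Re < 2300 → laminar → f = 64/Re = 8.339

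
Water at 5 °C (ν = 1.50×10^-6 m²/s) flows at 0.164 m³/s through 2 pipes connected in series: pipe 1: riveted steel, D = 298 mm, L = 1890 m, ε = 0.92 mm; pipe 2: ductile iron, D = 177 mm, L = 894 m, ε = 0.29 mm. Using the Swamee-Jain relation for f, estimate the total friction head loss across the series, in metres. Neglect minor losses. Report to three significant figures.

Pipe 1: V = 2.351 m/s, Re = 4.67×10^5, ε/D = 0.00309, f = 0.02678, h_1 = f(L/D)V²/2g = 47.85 m
Pipe 2: V = 6.665 m/s, Re = 7.86×10^5, ε/D = 0.00164, f = 0.02259, h_2 = f(L/D)V²/2g = 258.3 m
Series → Q common, losses add: H = Σh = 306.2 m

H ≈ 306 m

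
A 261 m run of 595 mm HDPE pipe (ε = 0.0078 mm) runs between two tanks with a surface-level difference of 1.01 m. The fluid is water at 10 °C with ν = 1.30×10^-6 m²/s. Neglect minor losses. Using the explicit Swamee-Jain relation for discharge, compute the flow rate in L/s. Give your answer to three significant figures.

Q ≈ 536 L/s

Swamee-Jain (Type II): Q = -0.965·√(gD⁵h_f/L)·ln[ε/(3.7D) + √(3.17ν²L/(gD³h_f))]
√(gD⁵h_f/L) = √(9.81·0.595⁵·1.01/261) = 0.05321
ε/(3.7D) = 3.54×10^-6; √(3.17ν²L/(gD³h_f)) = 2.59×10^-5
Q = -0.965·0.05321·ln(2.943×10^-5) = 0.5357 m³/s
Check: V = 1.93 m/s, Re = 8.82×10^5, f = 0.01215, h_f = 1.01 m ≈ 1.01 m ✓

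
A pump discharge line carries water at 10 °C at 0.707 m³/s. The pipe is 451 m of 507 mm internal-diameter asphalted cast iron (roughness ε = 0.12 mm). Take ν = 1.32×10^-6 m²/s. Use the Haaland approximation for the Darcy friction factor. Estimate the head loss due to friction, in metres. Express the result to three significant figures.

V = 4Q/(πD²) = 4·0.707/(π·0.507²) = 3.502 m/s
Re = VD/ν = 3.502·0.507/1.32×10^-6 = 1.35×10^6 → turbulent
ε/D = 0.12/507 = 2.37×10^-4
Haaland: f = 0.01481
h_f = f(L/D)V²/(2g) = 0.01481·(451/0.507)·3.502²/(2·9.81) = 8.236 m

h_f ≈ 8.24 m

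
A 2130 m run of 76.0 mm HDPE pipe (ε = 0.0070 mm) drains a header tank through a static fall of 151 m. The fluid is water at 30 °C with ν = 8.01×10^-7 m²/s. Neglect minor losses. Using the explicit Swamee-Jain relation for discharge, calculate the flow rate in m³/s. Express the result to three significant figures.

Q ≈ 0.0117 m³/s

Swamee-Jain (Type II): Q = -0.965·√(gD⁵h_f/L)·ln[ε/(3.7D) + √(3.17ν²L/(gD³h_f))]
√(gD⁵h_f/L) = √(9.81·0.0760⁵·151/2130) = 0.001328
ε/(3.7D) = 2.49×10^-5; √(3.17ν²L/(gD³h_f)) = 8.16×10^-5
Q = -0.965·0.001328·ln(1.065×10^-4) = 0.01172 m³/s
Check: V = 2.58 m/s, Re = 2.45×10^5, f = 0.01582, h_f = 151 m ≈ 151 m ✓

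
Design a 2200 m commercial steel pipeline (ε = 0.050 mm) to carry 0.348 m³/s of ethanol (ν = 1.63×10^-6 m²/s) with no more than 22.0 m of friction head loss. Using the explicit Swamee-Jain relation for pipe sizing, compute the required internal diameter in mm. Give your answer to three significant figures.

D ≈ 432 mm

Swamee-Jain (Type III): D = 0.66·[ε^1.25·(LQ²/(gh_f))^4.75 + ν·Q^9.4·(L/(gh_f))^5.2]^0.04
LQ²/(gh_f) = 1.234; L/(gh_f) = 10.19
Term 1 = ε^1.25·(…)^4.75 = 1.14×10^-5; Term 2 = ν·Q^9.4·(…)^5.2 = 1.40×10^-5
D = 0.66·(1.14×10^-5 + 1.40×10^-5)^0.04 = 0.4323 m = 432 mm
Check: V = 2.37 m/s, Re = 6.29×10^5, f = 0.01430, h_f = 20.9 m ≈ 22.0 m ✓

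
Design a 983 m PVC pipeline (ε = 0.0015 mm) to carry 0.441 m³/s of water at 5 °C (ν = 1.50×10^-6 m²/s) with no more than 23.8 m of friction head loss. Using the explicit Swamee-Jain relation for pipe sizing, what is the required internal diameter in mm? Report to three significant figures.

Swamee-Jain (Type III): D = 0.66·[ε^1.25·(LQ²/(gh_f))^4.75 + ν·Q^9.4·(L/(gh_f))^5.2]^0.04
LQ²/(gh_f) = 0.8188; L/(gh_f) = 4.210
Term 1 = ε^1.25·(…)^4.75 = 2.03×10^-8; Term 2 = ν·Q^9.4·(…)^5.2 = 1.20×10^-6
D = 0.66·(2.03×10^-8 + 1.20×10^-6)^0.04 = 0.3829 m = 383 mm
Check: V = 3.83 m/s, Re = 9.78×10^5, f = 0.01175, h_f = 22.6 m ≈ 23.8 m ✓

D ≈ 383 mm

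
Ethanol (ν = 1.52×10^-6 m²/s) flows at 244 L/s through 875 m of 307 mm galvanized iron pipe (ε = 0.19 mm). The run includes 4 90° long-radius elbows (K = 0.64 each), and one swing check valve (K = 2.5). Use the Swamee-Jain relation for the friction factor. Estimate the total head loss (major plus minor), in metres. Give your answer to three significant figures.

H_L ≈ 31.6 m

V = 4Q/(πD²) = 3.296 m/s; V²/2g = 0.5538 m
Re = 6.66×10^5, ε/D = 6.19×10^-4 → f = 0.01828 (Swamee-Jain)
Major: h_f = f(L/D)·V²/2g = 0.01828·2850·0.5538 = 28.85 m
Minor: ΣK = 5.06; h_m = ΣK·V²/2g = 2.802 m
Total H_L = 28.85 + 2.802 = 31.65 m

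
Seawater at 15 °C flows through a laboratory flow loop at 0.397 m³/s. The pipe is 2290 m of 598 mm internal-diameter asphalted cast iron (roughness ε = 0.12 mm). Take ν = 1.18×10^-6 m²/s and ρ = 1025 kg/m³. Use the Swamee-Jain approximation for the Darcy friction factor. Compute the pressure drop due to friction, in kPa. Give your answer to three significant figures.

Δp ≈ 59.2 kPa

V = 4Q/(πD²) = 4·0.397/(π·0.598²) = 1.414 m/s
Re = VD/ν = 1.414·0.598/1.18×10^-6 = 7.16×10^5 → turbulent
ε/D = 0.12/598 = 2.01×10^-4
Swamee-Jain: f = 0.01509
h_f = f(L/D)V²/(2g) = 0.01509·(2290/0.598)·1.414²/(2·9.81) = 5.885 m
Δp = ρg·h_f = 1025·9.81·5.885 = 59.18 kPa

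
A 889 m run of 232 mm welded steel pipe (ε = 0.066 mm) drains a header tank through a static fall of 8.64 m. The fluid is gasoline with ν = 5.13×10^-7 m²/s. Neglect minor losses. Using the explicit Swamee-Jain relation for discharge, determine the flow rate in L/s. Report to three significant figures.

Swamee-Jain (Type II): Q = -0.965·√(gD⁵h_f/L)·ln[ε/(3.7D) + √(3.17ν²L/(gD³h_f))]
√(gD⁵h_f/L) = √(9.81·0.232⁵·8.64/889) = 0.008005
ε/(3.7D) = 7.69×10^-5; √(3.17ν²L/(gD³h_f)) = 2.65×10^-5
Q = -0.965·0.008005·ln(1.034×10^-4) = 0.07089 m³/s
Check: V = 1.68 m/s, Re = 7.58×10^5, f = 0.01583, h_f = 8.70 m ≈ 8.64 m ✓

Q ≈ 70.9 L/s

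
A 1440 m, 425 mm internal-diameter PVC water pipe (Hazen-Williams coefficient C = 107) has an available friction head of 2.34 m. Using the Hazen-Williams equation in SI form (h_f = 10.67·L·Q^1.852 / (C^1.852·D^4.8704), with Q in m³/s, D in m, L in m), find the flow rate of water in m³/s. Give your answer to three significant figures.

Q ≈ 0.0979 m³/s

Rearranging: Q = [h_f·C^1.852·D^4.8704 / (10.67·L)]^(1/1.852)
Q = [2.34·107^1.852·0.425^4.8704 / (10.67·1440)]^0.540 = 0.09793 m³/s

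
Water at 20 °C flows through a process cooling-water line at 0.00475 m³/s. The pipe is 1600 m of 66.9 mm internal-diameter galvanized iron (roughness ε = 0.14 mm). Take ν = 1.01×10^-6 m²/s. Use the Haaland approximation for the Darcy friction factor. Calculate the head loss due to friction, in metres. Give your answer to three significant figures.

h_f ≈ 56.5 m

V = 4Q/(πD²) = 4·0.00475/(π·0.0669²) = 1.351 m/s
Re = VD/ν = 1.351·0.0669/1.01×10^-6 = 8.95×10^4 → turbulent
ε/D = 0.14/66.9 = 0.00209
Haaland: f = 0.02538
h_f = f(L/D)V²/(2g) = 0.02538·(1600/0.0669)·1.351²/(2·9.81) = 56.49 m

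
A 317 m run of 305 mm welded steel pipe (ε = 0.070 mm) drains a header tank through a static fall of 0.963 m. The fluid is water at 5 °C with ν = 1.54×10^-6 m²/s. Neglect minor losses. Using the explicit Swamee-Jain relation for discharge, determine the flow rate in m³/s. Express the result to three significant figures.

Q ≈ 0.0750 m³/s

Swamee-Jain (Type II): Q = -0.965·√(gD⁵h_f/L)·ln[ε/(3.7D) + √(3.17ν²L/(gD³h_f))]
√(gD⁵h_f/L) = √(9.81·0.305⁵·0.963/317) = 0.008869
ε/(3.7D) = 6.20×10^-5; √(3.17ν²L/(gD³h_f)) = 9.43×10^-5
Q = -0.965·0.008869·ln(1.563×10^-4) = 0.07500 m³/s
Check: V = 1.03 m/s, Re = 2.03×10^5, f = 0.01730, h_f = 0.966 m ≈ 0.963 m ✓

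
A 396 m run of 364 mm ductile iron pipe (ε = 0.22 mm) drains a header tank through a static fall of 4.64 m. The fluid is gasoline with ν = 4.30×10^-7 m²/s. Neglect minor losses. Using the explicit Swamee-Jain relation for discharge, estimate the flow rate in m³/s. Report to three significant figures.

Q ≈ 0.226 m³/s

Swamee-Jain (Type II): Q = -0.965·√(gD⁵h_f/L)·ln[ε/(3.7D) + √(3.17ν²L/(gD³h_f))]
√(gD⁵h_f/L) = √(9.81·0.364⁵·4.64/396) = 0.02710
ε/(3.7D) = 1.63×10^-4; √(3.17ν²L/(gD³h_f)) = 1.03×10^-5
Q = -0.965·0.02710·ln(1.736×10^-4) = 0.2265 m³/s
Check: V = 2.18 m/s, Re = 1.84×10^6, f = 0.01775, h_f = 4.66 m ≈ 4.64 m ✓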